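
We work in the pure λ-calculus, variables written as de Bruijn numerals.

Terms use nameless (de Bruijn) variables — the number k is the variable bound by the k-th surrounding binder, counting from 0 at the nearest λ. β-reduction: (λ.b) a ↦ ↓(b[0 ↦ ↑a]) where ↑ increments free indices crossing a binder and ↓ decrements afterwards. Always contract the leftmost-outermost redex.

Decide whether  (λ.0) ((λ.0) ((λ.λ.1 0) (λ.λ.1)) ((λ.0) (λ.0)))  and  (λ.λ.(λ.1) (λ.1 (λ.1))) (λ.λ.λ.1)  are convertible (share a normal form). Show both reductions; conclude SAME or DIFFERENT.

Term A:
  start: (λ.0) ((λ.0) ((λ.λ.1 0) (λ.λ.1)) ((λ.0) (λ.0)))
  →1  (λ.0) ((λ.λ.1 0) (λ.λ.1)) ((λ.0) (λ.0))
  →2  (λ.λ.1 0) (λ.λ.1) ((λ.0) (λ.0))
  →3  (λ.(λ.λ.1) 0) ((λ.0) (λ.0))
  →4  (λ.λ.1) ((λ.0) (λ.0))
  →5  λ.(λ.0) (λ.0)
  →6  λ.λ.0

Term B:
  start: (λ.λ.(λ.1) (λ.1 (λ.1))) (λ.λ.λ.1)
  →1  λ.(λ.1) (λ.1 (λ.1))
  →2  λ.0

Answer: DIFFERENT — A ⇓ λ.λ.0, B ⇓ λ.0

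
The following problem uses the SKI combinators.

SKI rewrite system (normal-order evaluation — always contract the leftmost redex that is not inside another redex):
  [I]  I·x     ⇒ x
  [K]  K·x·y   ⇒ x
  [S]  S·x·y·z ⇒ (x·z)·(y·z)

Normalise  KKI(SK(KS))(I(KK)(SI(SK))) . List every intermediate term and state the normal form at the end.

Answer: normal form = SK(KS)  (in 2 steps)

Reduction:
  start: KKI(SK(KS))(I(KK)(SI(SK)))
  →1  K(SK(KS))(I(KK)(SI(SK)))
  →2  SK(KS)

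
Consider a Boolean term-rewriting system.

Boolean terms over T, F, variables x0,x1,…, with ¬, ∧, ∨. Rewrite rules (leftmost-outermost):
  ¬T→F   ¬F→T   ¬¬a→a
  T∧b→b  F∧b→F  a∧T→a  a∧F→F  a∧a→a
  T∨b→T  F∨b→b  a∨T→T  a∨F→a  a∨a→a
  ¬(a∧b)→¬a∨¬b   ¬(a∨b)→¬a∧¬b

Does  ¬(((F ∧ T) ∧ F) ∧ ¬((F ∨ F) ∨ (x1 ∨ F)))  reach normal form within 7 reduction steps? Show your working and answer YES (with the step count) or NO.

  start: ¬(((F ∧ T) ∧ F) ∧ ¬((F ∨ F) ∨ (x1 ∨ F)))
  →1  ¬((F ∧ T) ∧ F) ∨ ¬¬((F ∨ F) ∨ (x1 ∨ F))
  →2  (¬(F ∧ T) ∨ ¬F) ∨ ¬¬((F ∨ F) ∨ (x1 ∨ F))
  →3  ((¬F ∨ ¬T) ∨ ¬F) ∨ ¬¬((F ∨ F) ∨ (x1 ∨ F))
  →4  ((T ∨ ¬T) ∨ ¬F) ∨ ¬¬((F ∨ F) ∨ (x1 ∨ F))
  →5  (T ∨ ¬F) ∨ ¬¬((F ∨ F) ∨ (x1 ∨ F))
  →6  T ∨ ¬¬((F ∨ F) ∨ (x1 ∨ F))
  →7  T

Answer: YES — reaches normal form T in 7 ≤ 7 steps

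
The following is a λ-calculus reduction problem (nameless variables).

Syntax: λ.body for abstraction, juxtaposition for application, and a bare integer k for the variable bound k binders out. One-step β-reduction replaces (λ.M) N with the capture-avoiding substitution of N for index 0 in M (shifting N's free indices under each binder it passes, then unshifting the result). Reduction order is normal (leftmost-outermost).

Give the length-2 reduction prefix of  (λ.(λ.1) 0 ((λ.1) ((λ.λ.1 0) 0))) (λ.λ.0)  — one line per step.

Answer: after 2 steps: (λ.λ.0) ((λ.λ.λ.0) ((λ.λ.1 0) (λ.λ.0)))

Working:
  start: (λ.(λ.1) 0 ((λ.1) ((λ.λ.1 0) 0))) (λ.λ.0)
  →1  (λ.λ.λ.0) (λ.λ.0) ((λ.λ.λ.0) ((λ.λ.1 0) (λ.λ.0)))
  →2  (λ.λ.0) ((λ.λ.λ.0) ((λ.λ.1 0) (λ.λ.0)))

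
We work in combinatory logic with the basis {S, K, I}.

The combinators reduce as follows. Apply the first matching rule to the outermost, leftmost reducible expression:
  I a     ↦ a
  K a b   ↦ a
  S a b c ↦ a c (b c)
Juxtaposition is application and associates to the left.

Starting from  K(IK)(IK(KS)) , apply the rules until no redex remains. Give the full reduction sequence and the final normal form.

Answer: normal form = K  (in 2 steps)

Reduction:
  start: K(IK)(IK(KS))
  [1] IK
  [2] K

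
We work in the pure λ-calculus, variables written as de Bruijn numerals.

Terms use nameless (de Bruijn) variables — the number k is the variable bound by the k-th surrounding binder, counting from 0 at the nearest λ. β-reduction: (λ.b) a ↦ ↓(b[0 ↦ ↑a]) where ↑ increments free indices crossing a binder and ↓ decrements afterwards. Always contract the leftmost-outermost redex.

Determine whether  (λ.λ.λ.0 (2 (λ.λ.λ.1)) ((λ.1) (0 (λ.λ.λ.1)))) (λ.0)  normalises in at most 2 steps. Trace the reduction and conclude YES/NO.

Answer: NO — after 2 steps the term is λ.λ.0 (λ.λ.λ.1) ((λ.1) (0 (λ.λ.λ.1))), not yet normal

Derivation:
  start: (λ.λ.λ.0 (2 (λ.λ.λ.1)) ((λ.1) (0 (λ.λ.λ.1)))) (λ.0)
  [1] λ.λ.0 ((λ.0) (λ.λ.λ.1)) ((λ.1) (0 (λ.λ.λ.1)))
  [2] λ.λ.0 (λ.λ.λ.1) ((λ.1) (0 (λ.λ.λ.1)))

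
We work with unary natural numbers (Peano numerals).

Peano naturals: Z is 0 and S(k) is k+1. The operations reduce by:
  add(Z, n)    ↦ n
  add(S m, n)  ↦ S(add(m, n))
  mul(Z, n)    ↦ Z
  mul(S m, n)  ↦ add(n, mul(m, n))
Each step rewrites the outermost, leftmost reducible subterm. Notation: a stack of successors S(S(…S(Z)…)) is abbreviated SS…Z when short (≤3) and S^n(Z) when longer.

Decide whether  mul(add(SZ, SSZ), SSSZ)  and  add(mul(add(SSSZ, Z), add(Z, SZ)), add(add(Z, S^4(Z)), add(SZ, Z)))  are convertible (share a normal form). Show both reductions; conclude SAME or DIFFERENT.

Answer: DIFFERENT — A ⇓ S^9(Z), B ⇓ S^8(Z)

Working:
Term A:
  start: mul(add(SZ, SSZ), SSSZ)
  [1] mul(S(add(Z, SSZ)), SSSZ)
  [2] add(SSSZ, mul(add(Z, SSZ), SSSZ))
  [3] S(add(SSZ, mul(add(Z, SSZ), SSSZ)))
  [4] S(S(add(SZ, mul(add(Z, SSZ), SSSZ))))
  [5] S(S(S(add(Z, mul(add(Z, SSZ), SSSZ)))))
  [6] S(S(S(mul(add(Z, SSZ), SSSZ))))
  [7] S(S(S(mul(SSZ, SSSZ))))
  [8] S(S(S(add(SSSZ, mul(SZ, SSSZ)))))
  [9] S(S(S(S(add(SSZ, mul(SZ, SSSZ))))))
  [10] S(S(S(S(S(add(SZ, mul(SZ, SSSZ)))))))
  [11] S(S(S(S(S(S(add(Z, mul(SZ, SSSZ))))))))
  [12] S(S(S(S(S(S(mul(SZ, SSSZ)))))))
  [13] S(S(S(S(S(S(add(SSSZ, mul(Z, SSSZ))))))))
  [14] S(S(S(S(S(S(S(add(SSZ, mul(Z, SSSZ)))))))))
  [15] S(S(S(S(S(S(S(S(add(SZ, mul(Z, SSSZ))))))))))
  [16] S(S(S(S(S(S(S(S(S(add(Z, mul(Z, SSSZ)))))))))))
  [17] S(S(S(S(S(S(S(S(S(mul(Z, SSSZ))))))))))
  [18] S^9(Z)

Term B:
  start: add(mul(add(SSSZ, Z), add(Z, SZ)), add(add(Z, S^4(Z)), add(SZ, Z)))
  [1] add(mul(S(add(SSZ, Z)), add(Z, SZ)), add(add(Z, S^4(Z)), add(SZ, Z)))
  [2] add(add(add(Z, SZ), mul(add(SSZ, Z), add(Z, SZ))), add(add(Z, S^4(Z)), add(SZ, Z)))
  [3] add(add(SZ, mul(add(SSZ, Z), add(Z, SZ))), add(add(Z, S^4(Z)), add(SZ, Z)))
  [4] add(S(add(Z, mul(add(SSZ, Z), add(Z, SZ)))), add(add(Z, S^4(Z)), add(SZ, Z)))
  [5] S(add(add(Z, mul(add(SSZ, Z), add(Z, SZ))), add(add(Z, S^4(Z)), add(SZ, Z))))
  [6] S(add(mul(add(SSZ, Z), add(Z, SZ)), add(add(Z, S^4(Z)), add(SZ, Z))))
  [7] S(add(mul(S(add(SZ, Z)), add(Z, SZ)), add(add(Z, S^4(Z)), add(SZ, Z))))
  [8] S(add(add(add(Z, SZ), mul(add(SZ, Z), add(Z, SZ))), add(add(Z, S^4(Z)), add(SZ, Z))))
  [9] S(add(add(SZ, mul(add(SZ, Z), add(Z, SZ))), add(add(Z, S^4(Z)), add(SZ, Z))))
  [10] S(add(S(add(Z, mul(add(SZ, Z), add(Z, SZ)))), add(add(Z, S^4(Z)), add(SZ, Z))))
  [11] S(S(add(add(Z, mul(add(SZ, Z), add(Z, SZ))), add(add(Z, S^4(Z)), add(SZ, Z)))))
  [12] S(S(add(mul(add(SZ, Z), add(Z, SZ)), add(add(Z, S^4(Z)), add(SZ, Z)))))
  [13] S(S(add(mul(S(add(Z, Z)), add(Z, SZ)), add(add(Z, S^4(Z)), add(SZ, Z)))))
  [14] S(S(add(add(add(Z, SZ), mul(add(Z, Z), add(Z, SZ))), add(add(Z, S^4(Z)), add(SZ, Z)))))
  [15] S(S(add(add(SZ, mul(add(Z, Z), add(Z, SZ))), add(add(Z, S^4(Z)), add(SZ, Z)))))
  [16] S(S(add(S(add(Z, mul(add(Z, Z), add(Z, SZ)))), add(add(Z, S^4(Z)), add(SZ, Z)))))
  [17] S(S(S(add(add(Z, mul(add(Z, Z), add(Z, SZ))), add(add(Z, S^4(Z)), add(SZ, Z))))))
  [18] S(S(S(add(mul(add(Z, Z), add(Z, SZ)), add(add(Z, S^4(Z)), add(SZ, Z))))))
  [19] S(S(S(add(mul(Z, add(Z, SZ)), add(add(Z, S^4(Z)), add(SZ, Z))))))
  [20] S(S(S(add(Z, add(add(Z, S^4(Z)), add(SZ, Z))))))
  [21] S(S(S(add(add(Z, S^4(Z)), add(SZ, Z)))))
  [22] S(S(S(add(S^4(Z), add(SZ, Z)))))
  [23] S(S(S(S(add(SSSZ, add(SZ, Z))))))
  [24] S(S(S(S(S(add(SSZ, add(SZ, Z)))))))
  [25] S(S(S(S(S(S(add(SZ, add(SZ, Z))))))))
  [26] S(S(S(S(S(S(S(add(Z, add(SZ, Z)))))))))
  [27] S(S(S(S(S(S(S(add(SZ, Z))))))))
  [28] S(S(S(S(S(S(S(S(add(Z, Z)))))))))
  [29] S^8(Z)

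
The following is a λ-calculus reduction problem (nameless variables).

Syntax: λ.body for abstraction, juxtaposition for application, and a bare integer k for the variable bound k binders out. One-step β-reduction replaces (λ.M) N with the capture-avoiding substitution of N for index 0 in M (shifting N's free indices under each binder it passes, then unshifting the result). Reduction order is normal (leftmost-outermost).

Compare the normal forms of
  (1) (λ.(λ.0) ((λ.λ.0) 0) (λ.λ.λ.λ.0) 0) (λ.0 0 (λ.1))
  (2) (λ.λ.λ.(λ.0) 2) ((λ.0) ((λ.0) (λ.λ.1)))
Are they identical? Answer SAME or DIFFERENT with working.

Term A:
  start: (λ.(λ.0) ((λ.λ.0) 0) (λ.λ.λ.λ.0) 0) (λ.0 0 (λ.1))
  step 1: (λ.0) ((λ.λ.0) (λ.0 0 (λ.1))) (λ.λ.λ.λ.0) (λ.0 0 (λ.1))
  step 2: (λ.λ.0) (λ.0 0 (λ.1)) (λ.λ.λ.λ.0) (λ.0 0 (λ.1))
  step 3: (λ.0) (λ.λ.λ.λ.0) (λ.0 0 (λ.1))
  step 4: (λ.λ.λ.λ.0) (λ.0 0 (λ.1))
  step 5: λ.λ.λ.0

Term B:
  start: (λ.λ.λ.(λ.0) 2) ((λ.0) ((λ.0) (λ.λ.1)))
  step 1: λ.λ.(λ.0) ((λ.0) ((λ.0) (λ.λ.1)))
  step 2: λ.λ.(λ.0) ((λ.0) (λ.λ.1))
  step 3: λ.λ.(λ.0) (λ.λ.1)
  step 4: λ.λ.λ.λ.1

Answer: DIFFERENT — A ⇓ λ.λ.λ.0, B ⇓ λ.λ.λ.λ.1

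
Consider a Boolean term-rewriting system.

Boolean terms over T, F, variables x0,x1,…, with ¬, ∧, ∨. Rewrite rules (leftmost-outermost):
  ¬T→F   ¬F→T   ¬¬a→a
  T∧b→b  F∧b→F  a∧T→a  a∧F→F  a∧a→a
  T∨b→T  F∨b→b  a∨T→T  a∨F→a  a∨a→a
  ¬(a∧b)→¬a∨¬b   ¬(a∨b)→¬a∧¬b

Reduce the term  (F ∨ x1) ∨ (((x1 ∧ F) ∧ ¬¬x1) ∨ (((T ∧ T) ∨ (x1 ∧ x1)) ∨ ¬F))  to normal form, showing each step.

  start: (F ∨ x1) ∨ (((x1 ∧ F) ∧ ¬¬x1) ∨ (((T ∧ T) ∨ (x1 ∧ x1)) ∨ ¬F))
  [1] x1 ∨ (((x1 ∧ F) ∧ ¬¬x1) ∨ (((T ∧ T) ∨ (x1 ∧ x1)) ∨ ¬F))
  [2] x1 ∨ ((F ∧ ¬¬x1) ∨ (((T ∧ T) ∨ (x1 ∧ x1)) ∨ ¬F))
  [3] x1 ∨ (F ∨ (((T ∧ T) ∨ (x1 ∧ x1)) ∨ ¬F))
  [4] x1 ∨ (((T ∧ T) ∨ (x1 ∧ x1)) ∨ ¬F)
  [5] x1 ∨ ((T ∨ (x1 ∧ x1)) ∨ ¬F)
  [6] x1 ∨ (T ∨ ¬F)
  [7] x1 ∨ T
  [8] T

Answer: normal form = T  (in 8 steps)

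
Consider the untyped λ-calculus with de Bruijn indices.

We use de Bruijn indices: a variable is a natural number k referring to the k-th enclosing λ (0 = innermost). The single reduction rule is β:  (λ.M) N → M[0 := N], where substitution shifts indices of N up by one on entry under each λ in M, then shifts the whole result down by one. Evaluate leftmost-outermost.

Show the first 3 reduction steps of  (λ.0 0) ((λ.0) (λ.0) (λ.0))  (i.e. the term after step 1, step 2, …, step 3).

  start: (λ.0 0) ((λ.0) (λ.0) (λ.0))
  [1] (λ.0) (λ.0) (λ.0) ((λ.0) (λ.0) (λ.0))
  [2] (λ.0) (λ.0) ((λ.0) (λ.0) (λ.0))
  [3] (λ.0) ((λ.0) (λ.0) (λ.0))

Answer: after 3 steps: (λ.0) ((λ.0) (λ.0) (λ.0))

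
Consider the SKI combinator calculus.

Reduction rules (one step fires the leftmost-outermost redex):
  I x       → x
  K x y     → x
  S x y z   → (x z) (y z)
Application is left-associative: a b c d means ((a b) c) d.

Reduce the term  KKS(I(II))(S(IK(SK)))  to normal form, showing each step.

Answer: normal form = I  (in 4 steps)

Reduction:
  start: KKS(I(II))(S(IK(SK)))
  step 1: K(I(II))(S(IK(SK)))
  step 2: I(II)
  step 3: II
  step 4: I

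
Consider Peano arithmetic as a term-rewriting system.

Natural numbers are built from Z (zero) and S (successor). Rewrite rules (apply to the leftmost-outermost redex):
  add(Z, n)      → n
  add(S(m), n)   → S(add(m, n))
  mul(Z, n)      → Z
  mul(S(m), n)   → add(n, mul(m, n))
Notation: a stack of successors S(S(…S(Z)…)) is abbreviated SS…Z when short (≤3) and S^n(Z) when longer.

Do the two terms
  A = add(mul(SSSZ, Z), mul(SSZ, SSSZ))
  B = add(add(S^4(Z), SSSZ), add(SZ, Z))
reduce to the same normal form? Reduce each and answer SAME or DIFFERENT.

Answer: DIFFERENT — A ⇓ S^6(Z), B ⇓ S^8(Z)

Derivation:
Term A:
  start: add(mul(SSSZ, Z), mul(SSZ, SSSZ))
  →1  add(add(Z, mul(SSZ, Z)), mul(SSZ, SSSZ))
  →2  add(mul(SSZ, Z), mul(SSZ, SSSZ))
  →3  add(add(Z, mul(SZ, Z)), mul(SSZ, SSSZ))
  →4  add(mul(SZ, Z), mul(SSZ, SSSZ))
  →5  add(add(Z, mul(Z, Z)), mul(SSZ, SSSZ))
  →6  add(mul(Z, Z), mul(SSZ, SSSZ))
  →7  add(Z, mul(SSZ, SSSZ))
  →8  mul(SSZ, SSSZ)
  →9  add(SSSZ, mul(SZ, SSSZ))
  →10  S(add(SSZ, mul(SZ, SSSZ)))
  →11  S(S(add(SZ, mul(SZ, SSSZ))))
  →12  S(S(S(add(Z, mul(SZ, SSSZ)))))
  →13  S(S(S(mul(SZ, SSSZ))))
  →14  S(S(S(add(SSSZ, mul(Z, SSSZ)))))
  →15  S(S(S(S(add(SSZ, mul(Z, SSSZ))))))
  →16  S(S(S(S(S(add(SZ, mul(Z, SSSZ)))))))
  →17  S(S(S(S(S(S(add(Z, mul(Z, SSSZ))))))))
  →18  S(S(S(S(S(S(mul(Z, SSSZ)))))))
  →19  S^6(Z)

Term B:
  start: add(add(S^4(Z), SSSZ), add(SZ, Z))
  →1  add(S(add(SSSZ, SSSZ)), add(SZ, Z))
  →2  S(add(add(SSSZ, SSSZ), add(SZ, Z)))
  →3  S(add(S(add(SSZ, SSSZ)), add(SZ, Z)))
  →4  S(S(add(add(SSZ, SSSZ), add(SZ, Z))))
  →5  S(S(add(S(add(SZ, SSSZ)), add(SZ, Z))))
  →6  S(S(S(add(add(SZ, SSSZ), add(SZ, Z)))))
  →7  S(S(S(add(S(add(Z, SSSZ)), add(SZ, Z)))))
  →8  S(S(S(S(add(add(Z, SSSZ), add(SZ, Z))))))
  →9  S(S(S(S(add(SSSZ, add(SZ, Z))))))
  →10  S(S(S(S(S(add(SSZ, add(SZ, Z)))))))
  →11  S(S(S(S(S(S(add(SZ, add(SZ, Z))))))))
  →12  S(S(S(S(S(S(S(add(Z, add(SZ, Z)))))))))
  →13  S(S(S(S(S(S(S(add(SZ, Z))))))))
  →14  S(S(S(S(S(S(S(S(add(Z, Z)))))))))
  →15  S^8(Z)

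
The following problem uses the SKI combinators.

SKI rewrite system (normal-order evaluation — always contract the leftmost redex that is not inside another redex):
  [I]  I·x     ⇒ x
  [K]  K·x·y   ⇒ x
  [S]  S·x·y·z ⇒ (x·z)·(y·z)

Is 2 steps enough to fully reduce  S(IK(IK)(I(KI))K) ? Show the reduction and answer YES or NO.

Answer: NO — after 2 steps the term is S(IKK), not yet normal

Derivation:
  start: S(IK(IK)(I(KI))K)
  [1] S(K(IK)(I(KI))K)
  [2] S(IKK)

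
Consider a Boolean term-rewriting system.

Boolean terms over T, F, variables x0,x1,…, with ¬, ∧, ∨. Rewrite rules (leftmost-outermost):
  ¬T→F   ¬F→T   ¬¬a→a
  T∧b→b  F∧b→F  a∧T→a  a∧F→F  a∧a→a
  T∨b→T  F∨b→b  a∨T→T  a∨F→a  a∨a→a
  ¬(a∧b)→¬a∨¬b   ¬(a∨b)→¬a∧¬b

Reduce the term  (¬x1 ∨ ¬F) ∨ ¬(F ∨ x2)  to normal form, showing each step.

  start: (¬x1 ∨ ¬F) ∨ ¬(F ∨ x2)
  [1] (¬x1 ∨ T) ∨ ¬(F ∨ x2)
  [2] T ∨ ¬(F ∨ x2)
  [3] T

Answer: normal form = T  (in 3 steps)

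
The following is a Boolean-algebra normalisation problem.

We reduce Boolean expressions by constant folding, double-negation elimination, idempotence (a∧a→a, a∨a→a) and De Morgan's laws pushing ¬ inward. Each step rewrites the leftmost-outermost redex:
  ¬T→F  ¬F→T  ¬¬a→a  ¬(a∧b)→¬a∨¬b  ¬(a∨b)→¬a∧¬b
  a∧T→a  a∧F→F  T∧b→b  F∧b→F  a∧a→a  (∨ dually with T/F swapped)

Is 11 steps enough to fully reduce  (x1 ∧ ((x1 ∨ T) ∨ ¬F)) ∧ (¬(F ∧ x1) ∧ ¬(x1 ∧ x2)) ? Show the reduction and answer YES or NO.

  start: (x1 ∧ ((x1 ∨ T) ∨ ¬F)) ∧ (¬(F ∧ x1) ∧ ¬(x1 ∧ x2))
  →1  (x1 ∧ (T ∨ ¬F)) ∧ (¬(F ∧ x1) ∧ ¬(x1 ∧ x2))
  →2  (x1 ∧ T) ∧ (¬(F ∧ x1) ∧ ¬(x1 ∧ x2))
  →3  x1 ∧ (¬(F ∧ x1) ∧ ¬(x1 ∧ x2))
  →4  x1 ∧ ((¬F ∨ ¬x1) ∧ ¬(x1 ∧ x2))
  →5  x1 ∧ ((T ∨ ¬x1) ∧ ¬(x1 ∧ x2))
  →6  x1 ∧ (T ∧ ¬(x1 ∧ x2))
  →7  x1 ∧ ¬(x1 ∧ x2)
  →8  x1 ∧ (¬x1 ∨ ¬x2)

Answer: YES — reaches normal form x1 ∧ (¬x1 ∨ ¬x2) in 8 ≤ 11 steps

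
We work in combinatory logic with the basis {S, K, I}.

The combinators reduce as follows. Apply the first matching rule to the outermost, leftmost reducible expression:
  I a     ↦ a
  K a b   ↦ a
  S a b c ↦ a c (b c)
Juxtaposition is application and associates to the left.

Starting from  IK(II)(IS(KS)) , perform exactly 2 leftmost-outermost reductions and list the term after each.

Answer: after 2 steps: II

Reduction:
  start: IK(II)(IS(KS))
  step 1: K(II)(IS(KS))
  step 2: II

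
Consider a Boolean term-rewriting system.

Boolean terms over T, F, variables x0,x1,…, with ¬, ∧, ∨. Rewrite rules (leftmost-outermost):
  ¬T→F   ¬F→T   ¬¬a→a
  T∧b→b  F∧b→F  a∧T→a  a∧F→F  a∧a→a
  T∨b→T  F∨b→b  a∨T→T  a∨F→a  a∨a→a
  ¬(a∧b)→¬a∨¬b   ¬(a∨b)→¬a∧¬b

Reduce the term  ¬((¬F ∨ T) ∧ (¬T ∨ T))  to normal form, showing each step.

  start: ¬((¬F ∨ T) ∧ (¬T ∨ T))
  [1] ¬(¬F ∨ T) ∨ ¬(¬T ∨ T)
  [2] (¬¬F ∧ ¬T) ∨ ¬(¬T ∨ T)
  [3] (F ∧ ¬T) ∨ ¬(¬T ∨ T)
  [4] F ∨ ¬(¬T ∨ T)
  [5] ¬(¬T ∨ T)
  [6] ¬¬T ∧ ¬T
  [7] T ∧ ¬T
  [8] ¬T
  [9] F

Answer: normal form = F  (in 9 steps)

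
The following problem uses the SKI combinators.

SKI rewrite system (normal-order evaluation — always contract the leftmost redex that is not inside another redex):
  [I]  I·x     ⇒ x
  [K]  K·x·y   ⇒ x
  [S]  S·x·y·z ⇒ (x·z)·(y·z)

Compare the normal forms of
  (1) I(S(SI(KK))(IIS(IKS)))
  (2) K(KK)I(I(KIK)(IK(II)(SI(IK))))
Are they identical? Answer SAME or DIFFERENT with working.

Term A:
  start: I(S(SI(KK))(IIS(IKS)))
  [1] S(SI(KK))(IIS(IKS))
  [2] S(SI(KK))(IS(IKS))
  [3] S(SI(KK))(S(IKS))
  [4] S(SI(KK))(S(KS))

Term B:
  start: K(KK)I(I(KIK)(IK(II)(SI(IK))))
  [1] KK(I(KIK)(IK(II)(SI(IK))))
  [2] K

Answer: DIFFERENT — A ⇓ S(SI(KK))(S(KS)), B ⇓ K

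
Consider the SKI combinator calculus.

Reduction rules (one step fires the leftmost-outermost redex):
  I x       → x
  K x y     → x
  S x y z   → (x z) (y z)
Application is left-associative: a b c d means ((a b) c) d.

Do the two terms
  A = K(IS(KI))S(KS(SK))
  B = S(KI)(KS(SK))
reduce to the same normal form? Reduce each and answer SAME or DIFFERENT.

Term A:
  start: K(IS(KI))S(KS(SK))
  →1  IS(KI)(KS(SK))
  →2  S(KI)(KS(SK))
  →3  S(KI)S

Term B:
  start: S(KI)(KS(SK))
  →1  S(KI)S

Answer: SAME — A ⇓ S(KI)S, B ⇓ S(KI)S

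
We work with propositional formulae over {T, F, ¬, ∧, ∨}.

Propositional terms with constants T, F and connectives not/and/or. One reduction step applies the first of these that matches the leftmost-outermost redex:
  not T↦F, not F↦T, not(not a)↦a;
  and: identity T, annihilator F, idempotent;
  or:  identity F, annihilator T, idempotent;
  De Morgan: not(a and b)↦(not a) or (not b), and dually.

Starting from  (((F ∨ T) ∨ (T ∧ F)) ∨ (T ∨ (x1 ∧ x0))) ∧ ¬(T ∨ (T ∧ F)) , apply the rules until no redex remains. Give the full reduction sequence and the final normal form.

  start: (((F ∨ T) ∨ (T ∧ F)) ∨ (T ∨ (x1 ∧ x0))) ∧ ¬(T ∨ (T ∧ F))
  →1  ((T ∨ (T ∧ F)) ∨ (T ∨ (x1 ∧ x0))) ∧ ¬(T ∨ (T ∧ F))
  →2  (T ∨ (T ∨ (x1 ∧ x0))) ∧ ¬(T ∨ (T ∧ F))
  →3  T ∧ ¬(T ∨ (T ∧ F))
  →4  ¬(T ∨ (T ∧ F))
  →5  ¬T ∧ ¬(T ∧ F)
  →6  F ∧ ¬(T ∧ F)
  →7  F

Answer: normal form = F  (in 7 steps)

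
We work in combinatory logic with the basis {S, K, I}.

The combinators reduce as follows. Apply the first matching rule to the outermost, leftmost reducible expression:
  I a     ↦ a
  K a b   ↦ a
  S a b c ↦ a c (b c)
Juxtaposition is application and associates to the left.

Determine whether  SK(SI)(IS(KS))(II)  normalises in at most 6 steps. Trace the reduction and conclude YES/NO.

Answer: YES — reaches normal form S(KS)I in 4 ≤ 6 steps

Derivation:
  start: SK(SI)(IS(KS))(II)
  step 1: K(IS(KS))(SI(IS(KS)))(II)
  step 2: IS(KS)(II)
  step 3: S(KS)(II)
  step 4: S(KS)I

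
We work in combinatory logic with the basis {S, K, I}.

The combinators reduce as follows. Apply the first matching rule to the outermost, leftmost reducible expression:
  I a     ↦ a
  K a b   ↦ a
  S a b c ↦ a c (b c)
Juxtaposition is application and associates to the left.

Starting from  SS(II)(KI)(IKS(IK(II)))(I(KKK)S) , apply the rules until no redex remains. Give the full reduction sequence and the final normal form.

  start: SS(II)(KI)(IKS(IK(II)))(I(KKK)S)
  →1  S(KI)(II(KI))(IKS(IK(II)))(I(KKK)S)
  →2  KI(IKS(IK(II)))(II(KI)(IKS(IK(II))))(I(KKK)S)
  →3  I(II(KI)(IKS(IK(II))))(I(KKK)S)
  →4  II(KI)(IKS(IK(II)))(I(KKK)S)
  →5  I(KI)(IKS(IK(II)))(I(KKK)S)
  →6  KI(IKS(IK(II)))(I(KKK)S)
  →7  I(I(KKK)S)
  →8  I(KKK)S
  →9  KKKS
  →10  KS

Answer: normal form = KS  (in 10 steps)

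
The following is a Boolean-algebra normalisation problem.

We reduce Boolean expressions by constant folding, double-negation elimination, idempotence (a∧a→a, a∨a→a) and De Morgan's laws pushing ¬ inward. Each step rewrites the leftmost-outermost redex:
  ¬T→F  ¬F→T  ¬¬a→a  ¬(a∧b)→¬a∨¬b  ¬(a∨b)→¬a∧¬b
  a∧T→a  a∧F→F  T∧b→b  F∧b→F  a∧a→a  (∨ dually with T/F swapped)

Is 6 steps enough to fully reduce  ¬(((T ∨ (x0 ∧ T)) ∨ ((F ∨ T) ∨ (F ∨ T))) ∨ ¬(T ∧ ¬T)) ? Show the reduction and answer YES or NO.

Answer: NO — after 6 steps the term is F ∧ ¬¬(T ∧ ¬T), not yet normal

Derivation:
  start: ¬(((T ∨ (x0 ∧ T)) ∨ ((F ∨ T) ∨ (F ∨ T))) ∨ ¬(T ∧ ¬T))
  step 1: ¬((T ∨ (x0 ∧ T)) ∨ ((F ∨ T) ∨ (F ∨ T))) ∧ ¬¬(T ∧ ¬T)
  step 2: (¬(T ∨ (x0 ∧ T)) ∧ ¬((F ∨ T) ∨ (F ∨ T))) ∧ ¬¬(T ∧ ¬T)
  step 3: ((¬T ∧ ¬(x0 ∧ T)) ∧ ¬((F ∨ T) ∨ (F ∨ T))) ∧ ¬¬(T ∧ ¬T)
  step 4: ((F ∧ ¬(x0 ∧ T)) ∧ ¬((F ∨ T) ∨ (F ∨ T))) ∧ ¬¬(T ∧ ¬T)
  step 5: (F ∧ ¬((F ∨ T) ∨ (F ∨ T))) ∧ ¬¬(T ∧ ¬T)
  step 6: F ∧ ¬¬(T ∧ ¬T)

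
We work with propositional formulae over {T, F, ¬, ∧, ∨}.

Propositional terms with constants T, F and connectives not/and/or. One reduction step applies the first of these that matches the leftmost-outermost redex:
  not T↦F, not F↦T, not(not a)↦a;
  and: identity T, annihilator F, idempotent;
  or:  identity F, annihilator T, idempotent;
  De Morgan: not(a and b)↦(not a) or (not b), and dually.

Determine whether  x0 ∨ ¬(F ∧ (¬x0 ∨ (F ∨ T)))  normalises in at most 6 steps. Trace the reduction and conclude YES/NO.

Answer: YES — reaches normal form T in 4 ≤ 6 steps

Reduction:
  start: x0 ∨ ¬(F ∧ (¬x0 ∨ (F ∨ T)))
  step 1: x0 ∨ (¬F ∨ ¬(¬x0 ∨ (F ∨ T)))
  step 2: x0 ∨ (T ∨ ¬(¬x0 ∨ (F ∨ T)))
  step 3: x0 ∨ T
  step 4: T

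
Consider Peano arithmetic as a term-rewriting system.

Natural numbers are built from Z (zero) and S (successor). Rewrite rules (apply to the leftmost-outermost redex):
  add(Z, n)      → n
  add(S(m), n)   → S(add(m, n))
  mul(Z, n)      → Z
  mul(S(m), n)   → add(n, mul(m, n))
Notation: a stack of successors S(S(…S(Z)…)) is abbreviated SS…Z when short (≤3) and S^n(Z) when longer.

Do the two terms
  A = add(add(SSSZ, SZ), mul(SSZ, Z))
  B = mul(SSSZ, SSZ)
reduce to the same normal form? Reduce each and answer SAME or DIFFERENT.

Term A:
  start: add(add(SSSZ, SZ), mul(SSZ, Z))
  →1  add(S(add(SSZ, SZ)), mul(SSZ, Z))
  →2  S(add(add(SSZ, SZ), mul(SSZ, Z)))
  →3  S(add(S(add(SZ, SZ)), mul(SSZ, Z)))
  →4  S(S(add(add(SZ, SZ), mul(SSZ, Z))))
  →5  S(S(add(S(add(Z, SZ)), mul(SSZ, Z))))
  →6  S(S(S(add(add(Z, SZ), mul(SSZ, Z)))))
  →7  S(S(S(add(SZ, mul(SSZ, Z)))))
  →8  S(S(S(S(add(Z, mul(SSZ, Z))))))
  →9  S(S(S(S(mul(SSZ, Z)))))
  →10  S(S(S(S(add(Z, mul(SZ, Z))))))
  →11  S(S(S(S(mul(SZ, Z)))))
  →12  S(S(S(S(add(Z, mul(Z, Z))))))
  →13  S(S(S(S(mul(Z, Z)))))
  →14  S^4(Z)

Term B:
  start: mul(SSSZ, SSZ)
  →1  add(SSZ, mul(SSZ, SSZ))
  →2  S(add(SZ, mul(SSZ, SSZ)))
  →3  S(S(add(Z, mul(SSZ, SSZ))))
  →4  S(S(mul(SSZ, SSZ)))
  →5  S(S(add(SSZ, mul(SZ, SSZ))))
  →6  S(S(S(add(SZ, mul(SZ, SSZ)))))
  →7  S(S(S(S(add(Z, mul(SZ, SSZ))))))
  →8  S(S(S(S(mul(SZ, SSZ)))))
  →9  S(S(S(S(add(SSZ, mul(Z, SSZ))))))
  →10  S(S(S(S(S(add(SZ, mul(Z, SSZ)))))))
  →11  S(S(S(S(S(S(add(Z, mul(Z, SSZ))))))))
  →12  S(S(S(S(S(S(mul(Z, SSZ)))))))
  →13  S^6(Z)

Answer: DIFFERENT — A ⇓ S^4(Z), B ⇓ S^6(Z)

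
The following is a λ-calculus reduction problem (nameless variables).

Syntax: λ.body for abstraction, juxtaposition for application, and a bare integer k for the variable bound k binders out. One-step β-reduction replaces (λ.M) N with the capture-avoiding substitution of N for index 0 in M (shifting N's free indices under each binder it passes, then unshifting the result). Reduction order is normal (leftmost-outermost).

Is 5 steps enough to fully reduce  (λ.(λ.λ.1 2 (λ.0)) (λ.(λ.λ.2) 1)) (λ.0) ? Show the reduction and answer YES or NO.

Answer: YES — reaches normal form λ.λ.0 in 5 ≤ 5 steps

Derivation:
  start: (λ.(λ.λ.1 2 (λ.0)) (λ.(λ.λ.2) 1)) (λ.0)
  →1  (λ.λ.1 (λ.0) (λ.0)) (λ.(λ.λ.2) (λ.0))
  →2  λ.(λ.(λ.λ.2) (λ.0)) (λ.0) (λ.0)
  →3  λ.(λ.λ.λ.0) (λ.0) (λ.0)
  →4  λ.(λ.λ.0) (λ.0)
  →5  λ.λ.0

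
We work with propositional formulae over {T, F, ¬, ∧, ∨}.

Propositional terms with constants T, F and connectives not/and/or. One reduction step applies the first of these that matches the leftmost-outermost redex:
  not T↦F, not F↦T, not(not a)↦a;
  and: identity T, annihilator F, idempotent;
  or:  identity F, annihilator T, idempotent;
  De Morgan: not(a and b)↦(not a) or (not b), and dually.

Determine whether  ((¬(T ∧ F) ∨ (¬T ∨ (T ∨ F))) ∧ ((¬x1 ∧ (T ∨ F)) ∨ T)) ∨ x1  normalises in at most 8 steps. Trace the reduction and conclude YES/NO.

  start: ((¬(T ∧ F) ∨ (¬T ∨ (T ∨ F))) ∧ ((¬x1 ∧ (T ∨ F)) ∨ T)) ∨ x1
  [1] (((¬T ∨ ¬F) ∨ (¬T ∨ (T ∨ F))) ∧ ((¬x1 ∧ (T ∨ F)) ∨ T)) ∨ x1
  [2] (((F ∨ ¬F) ∨ (¬T ∨ (T ∨ F))) ∧ ((¬x1 ∧ (T ∨ F)) ∨ T)) ∨ x1
  [3] ((¬F ∨ (¬T ∨ (T ∨ F))) ∧ ((¬x1 ∧ (T ∨ F)) ∨ T)) ∨ x1
  [4] ((T ∨ (¬T ∨ (T ∨ F))) ∧ ((¬x1 ∧ (T ∨ F)) ∨ T)) ∨ x1
  [5] (T ∧ ((¬x1 ∧ (T ∨ F)) ∨ T)) ∨ x1
  [6] ((¬x1 ∧ (T ∨ F)) ∨ T) ∨ x1
  [7] T ∨ x1
  [8] T

Answer: YES — reaches normal form T in 8 ≤ 8 steps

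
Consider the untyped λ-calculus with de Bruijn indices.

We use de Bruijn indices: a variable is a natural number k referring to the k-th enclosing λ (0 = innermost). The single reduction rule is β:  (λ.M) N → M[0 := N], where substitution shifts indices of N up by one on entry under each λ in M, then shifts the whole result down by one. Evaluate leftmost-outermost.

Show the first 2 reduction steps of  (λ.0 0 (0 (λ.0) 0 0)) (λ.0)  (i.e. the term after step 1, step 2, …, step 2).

Answer: after 2 steps: (λ.0) ((λ.0) (λ.0) (λ.0) (λ.0))

Derivation:
  start: (λ.0 0 (0 (λ.0) 0 0)) (λ.0)
  [1] (λ.0) (λ.0) ((λ.0) (λ.0) (λ.0) (λ.0))
  [2] (λ.0) ((λ.0) (λ.0) (λ.0) (λ.0))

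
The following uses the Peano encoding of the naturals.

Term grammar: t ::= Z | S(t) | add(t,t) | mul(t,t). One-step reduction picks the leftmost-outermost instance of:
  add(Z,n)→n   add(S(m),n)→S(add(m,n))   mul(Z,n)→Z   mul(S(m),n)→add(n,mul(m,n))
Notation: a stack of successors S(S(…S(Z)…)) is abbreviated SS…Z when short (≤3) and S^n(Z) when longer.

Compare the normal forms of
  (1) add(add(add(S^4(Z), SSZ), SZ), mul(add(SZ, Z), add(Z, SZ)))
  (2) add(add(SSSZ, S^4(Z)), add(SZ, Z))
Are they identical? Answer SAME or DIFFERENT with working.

Answer: SAME — A ⇓ S^8(Z), B ⇓ S^8(Z)

Derivation:
Term A:
  start: add(add(add(S^4(Z), SSZ), SZ), mul(add(SZ, Z), add(Z, SZ)))
  step 1: add(add(S(add(SSSZ, SSZ)), SZ), mul(add(SZ, Z), add(Z, SZ)))
  step 2: add(S(add(add(SSSZ, SSZ), SZ)), mul(add(SZ, Z), add(Z, SZ)))
  step 3: S(add(add(add(SSSZ, SSZ), SZ), mul(add(SZ, Z), add(Z, SZ))))
  step 4: S(add(add(S(add(SSZ, SSZ)), SZ), mul(add(SZ, Z), add(Z, SZ))))
  step 5: S(add(S(add(add(SSZ, SSZ), SZ)), mul(add(SZ, Z), add(Z, SZ))))
  step 6: S(S(add(add(add(SSZ, SSZ), SZ), mul(add(SZ, Z), add(Z, SZ)))))
  step 7: S(S(add(add(S(add(SZ, SSZ)), SZ), mul(add(SZ, Z), add(Z, SZ)))))
  step 8: S(S(add(S(add(add(SZ, SSZ), SZ)), mul(add(SZ, Z), add(Z, SZ)))))
  step 9: S(S(S(add(add(add(SZ, SSZ), SZ), mul(add(SZ, Z), add(Z, SZ))))))
  step 10: S(S(S(add(add(S(add(Z, SSZ)), SZ), mul(add(SZ, Z), add(Z, SZ))))))
  step 11: S(S(S(add(S(add(add(Z, SSZ), SZ)), mul(add(SZ, Z), add(Z, SZ))))))
  step 12: S(S(S(S(add(add(add(Z, SSZ), SZ), mul(add(SZ, Z), add(Z, SZ)))))))
  step 13: S(S(S(S(add(add(SSZ, SZ), mul(add(SZ, Z), add(Z, SZ)))))))
  step 14: S(S(S(S(add(S(add(SZ, SZ)), mul(add(SZ, Z), add(Z, SZ)))))))
  step 15: S(S(S(S(S(add(add(SZ, SZ), mul(add(SZ, Z), add(Z, SZ))))))))
  step 16: S(S(S(S(S(add(S(add(Z, SZ)), mul(add(SZ, Z), add(Z, SZ))))))))
  step 17: S(S(S(S(S(S(add(add(Z, SZ), mul(add(SZ, Z), add(Z, SZ)))))))))
  step 18: S(S(S(S(S(S(add(SZ, mul(add(SZ, Z), add(Z, SZ)))))))))
  step 19: S(S(S(S(S(S(S(add(Z, mul(add(SZ, Z), add(Z, SZ))))))))))
  step 20: S(S(S(S(S(S(S(mul(add(SZ, Z), add(Z, SZ)))))))))
  step 21: S(S(S(S(S(S(S(mul(S(add(Z, Z)), add(Z, SZ)))))))))
  step 22: S(S(S(S(S(S(S(add(add(Z, SZ), mul(add(Z, Z), add(Z, SZ))))))))))
  step 23: S(S(S(S(S(S(S(add(SZ, mul(add(Z, Z), add(Z, SZ))))))))))
  step 24: S(S(S(S(S(S(S(S(add(Z, mul(add(Z, Z), add(Z, SZ)))))))))))
  step 25: S(S(S(S(S(S(S(S(mul(add(Z, Z), add(Z, SZ))))))))))
  step 26: S(S(S(S(S(S(S(S(mul(Z, add(Z, SZ))))))))))
  step 27: S^8(Z)

Term B:
  start: add(add(SSSZ, S^4(Z)), add(SZ, Z))
  step 1: add(S(add(SSZ, S^4(Z))), add(SZ, Z))
  step 2: S(add(add(SSZ, S^4(Z)), add(SZ, Z)))
  step 3: S(add(S(add(SZ, S^4(Z))), add(SZ, Z)))
  step 4: S(S(add(add(SZ, S^4(Z)), add(SZ, Z))))
  step 5: S(S(add(S(add(Z, S^4(Z))), add(SZ, Z))))
  step 6: S(S(S(add(add(Z, S^4(Z)), add(SZ, Z)))))
  step 7: S(S(S(add(S^4(Z), add(SZ, Z)))))
  step 8: S(S(S(S(add(SSSZ, add(SZ, Z))))))
  step 9: S(S(S(S(S(add(SSZ, add(SZ, Z)))))))
  step 10: S(S(S(S(S(S(add(SZ, add(SZ, Z))))))))
  step 11: S(S(S(S(S(S(S(add(Z, add(SZ, Z)))))))))
  step 12: S(S(S(S(S(S(S(add(SZ, Z))))))))
  step 13: S(S(S(S(S(S(S(S(add(Z, Z)))))))))
  step 14: S^8(Z)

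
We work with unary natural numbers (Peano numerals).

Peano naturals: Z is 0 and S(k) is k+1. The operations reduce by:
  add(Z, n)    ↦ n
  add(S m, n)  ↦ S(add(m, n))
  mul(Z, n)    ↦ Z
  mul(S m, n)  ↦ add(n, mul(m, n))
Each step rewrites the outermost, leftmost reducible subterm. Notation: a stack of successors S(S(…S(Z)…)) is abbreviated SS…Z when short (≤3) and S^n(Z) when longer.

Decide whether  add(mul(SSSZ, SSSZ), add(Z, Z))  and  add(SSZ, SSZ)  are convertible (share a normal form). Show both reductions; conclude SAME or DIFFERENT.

Term A:
  start: add(mul(SSSZ, SSSZ), add(Z, Z))
  [1] add(add(SSSZ, mul(SSZ, SSSZ)), add(Z, Z))
  [2] add(S(add(SSZ, mul(SSZ, SSSZ))), add(Z, Z))
  [3] S(add(add(SSZ, mul(SSZ, SSSZ)), add(Z, Z)))
  [4] S(add(S(add(SZ, mul(SSZ, SSSZ))), add(Z, Z)))
  [5] S(S(add(add(SZ, mul(SSZ, SSSZ)), add(Z, Z))))
  [6] S(S(add(S(add(Z, mul(SSZ, SSSZ))), add(Z, Z))))
  [7] S(S(S(add(add(Z, mul(SSZ, SSSZ)), add(Z, Z)))))
  [8] S(S(S(add(mul(SSZ, SSSZ), add(Z, Z)))))
  [9] S(S(S(add(add(SSSZ, mul(SZ, SSSZ)), add(Z, Z)))))
  [10] S(S(S(add(S(add(SSZ, mul(SZ, SSSZ))), add(Z, Z)))))
  [11] S(S(S(S(add(add(SSZ, mul(SZ, SSSZ)), add(Z, Z))))))
  [12] S(S(S(S(add(S(add(SZ, mul(SZ, SSSZ))), add(Z, Z))))))
  [13] S(S(S(S(S(add(add(SZ, mul(SZ, SSSZ)), add(Z, Z)))))))
  [14] S(S(S(S(S(add(S(add(Z, mul(SZ, SSSZ))), add(Z, Z)))))))
  [15] S(S(S(S(S(S(add(add(Z, mul(SZ, SSSZ)), add(Z, Z))))))))
  [16] S(S(S(S(S(S(add(mul(SZ, SSSZ), add(Z, Z))))))))
  [17] S(S(S(S(S(S(add(add(SSSZ, mul(Z, SSSZ)), add(Z, Z))))))))
  [18] S(S(S(S(S(S(add(S(add(SSZ, mul(Z, SSSZ))), add(Z, Z))))))))
  [19] S(S(S(S(S(S(S(add(add(SSZ, mul(Z, SSSZ)), add(Z, Z)))))))))
  [20] S(S(S(S(S(S(S(add(S(add(SZ, mul(Z, SSSZ))), add(Z, Z)))))))))
  [21] S(S(S(S(S(S(S(S(add(add(SZ, mul(Z, SSSZ)), add(Z, Z))))))))))
  [22] S(S(S(S(S(S(S(S(add(S(add(Z, mul(Z, SSSZ))), add(Z, Z))))))))))
  [23] S(S(S(S(S(S(S(S(S(add(add(Z, mul(Z, SSSZ)), add(Z, Z)))))))))))
  [24] S(S(S(S(S(S(S(S(S(add(mul(Z, SSSZ), add(Z, Z)))))))))))
  [25] S(S(S(S(S(S(S(S(S(add(Z, add(Z, Z)))))))))))
  [26] S(S(S(S(S(S(S(S(S(add(Z, Z))))))))))
  [27] S^9(Z)

Term B:
  start: add(SSZ, SSZ)
  [1] S(add(SZ, SSZ))
  [2] S(S(add(Z, SSZ)))
  [3] S^4(Z)

Answer: DIFFERENT — A ⇓ S^9(Z), B ⇓ S^4(Z)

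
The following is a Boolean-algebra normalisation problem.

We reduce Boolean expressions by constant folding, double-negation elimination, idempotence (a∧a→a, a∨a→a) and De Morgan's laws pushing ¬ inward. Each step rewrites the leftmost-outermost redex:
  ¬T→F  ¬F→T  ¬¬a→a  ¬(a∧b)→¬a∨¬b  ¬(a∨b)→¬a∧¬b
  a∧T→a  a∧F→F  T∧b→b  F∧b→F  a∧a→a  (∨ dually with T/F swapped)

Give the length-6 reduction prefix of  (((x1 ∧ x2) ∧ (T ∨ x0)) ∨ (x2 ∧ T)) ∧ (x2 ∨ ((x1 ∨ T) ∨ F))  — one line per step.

Answer: after 6 steps: ((x1 ∧ x2) ∨ x2) ∧ T

Derivation:
  start: (((x1 ∧ x2) ∧ (T ∨ x0)) ∨ (x2 ∧ T)) ∧ (x2 ∨ ((x1 ∨ T) ∨ F))
  step 1: (((x1 ∧ x2) ∧ T) ∨ (x2 ∧ T)) ∧ (x2 ∨ ((x1 ∨ T) ∨ F))
  step 2: ((x1 ∧ x2) ∨ (x2 ∧ T)) ∧ (x2 ∨ ((x1 ∨ T) ∨ F))
  step 3: ((x1 ∧ x2) ∨ x2) ∧ (x2 ∨ ((x1 ∨ T) ∨ F))
  step 4: ((x1 ∧ x2) ∨ x2) ∧ (x2 ∨ (x1 ∨ T))
  step 5: ((x1 ∧ x2) ∨ x2) ∧ (x2 ∨ T)
  step 6: ((x1 ∧ x2) ∨ x2) ∧ T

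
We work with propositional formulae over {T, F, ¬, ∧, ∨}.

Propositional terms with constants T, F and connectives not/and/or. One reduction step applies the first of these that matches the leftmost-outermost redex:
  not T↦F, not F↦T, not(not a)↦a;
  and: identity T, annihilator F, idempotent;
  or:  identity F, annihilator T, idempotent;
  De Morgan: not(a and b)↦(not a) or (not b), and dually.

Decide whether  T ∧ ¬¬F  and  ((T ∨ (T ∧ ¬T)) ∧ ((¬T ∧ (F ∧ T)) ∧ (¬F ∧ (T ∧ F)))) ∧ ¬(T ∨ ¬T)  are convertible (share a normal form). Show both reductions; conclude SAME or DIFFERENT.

Term A:
  start: T ∧ ¬¬F
  →1  ¬¬F
  →2  F

Term B:
  start: ((T ∨ (T ∧ ¬T)) ∧ ((¬T ∧ (F ∧ T)) ∧ (¬F ∧ (T ∧ F)))) ∧ ¬(T ∨ ¬T)
  →1  (T ∧ ((¬T ∧ (F ∧ T)) ∧ (¬F ∧ (T ∧ F)))) ∧ ¬(T ∨ ¬T)
  →2  ((¬T ∧ (F ∧ T)) ∧ (¬F ∧ (T ∧ F))) ∧ ¬(T ∨ ¬T)
  →3  ((F ∧ (F ∧ T)) ∧ (¬F ∧ (T ∧ F))) ∧ ¬(T ∨ ¬T)
  →4  (F ∧ (¬F ∧ (T ∧ F))) ∧ ¬(T ∨ ¬T)
  →5  F ∧ ¬(T ∨ ¬T)
  →6  F

Answer: SAME — A ⇓ F, B ⇓ F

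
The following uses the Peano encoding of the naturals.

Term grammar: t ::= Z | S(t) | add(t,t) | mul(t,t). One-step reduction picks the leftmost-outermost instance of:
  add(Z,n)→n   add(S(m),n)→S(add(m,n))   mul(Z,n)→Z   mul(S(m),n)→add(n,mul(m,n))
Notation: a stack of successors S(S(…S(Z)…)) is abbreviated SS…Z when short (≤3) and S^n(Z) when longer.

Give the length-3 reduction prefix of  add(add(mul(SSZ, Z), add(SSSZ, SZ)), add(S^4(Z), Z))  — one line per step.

Answer: after 3 steps: add(add(add(Z, mul(Z, Z)), add(SSSZ, SZ)), add(S^4(Z), Z))

Working:
  start: add(add(mul(SSZ, Z), add(SSSZ, SZ)), add(S^4(Z), Z))
  [1] add(add(add(Z, mul(SZ, Z)), add(SSSZ, SZ)), add(S^4(Z), Z))
  [2] add(add(mul(SZ, Z), add(SSSZ, SZ)), add(S^4(Z), Z))
  [3] add(add(add(Z, mul(Z, Z)), add(SSSZ, SZ)), add(S^4(Z), Z))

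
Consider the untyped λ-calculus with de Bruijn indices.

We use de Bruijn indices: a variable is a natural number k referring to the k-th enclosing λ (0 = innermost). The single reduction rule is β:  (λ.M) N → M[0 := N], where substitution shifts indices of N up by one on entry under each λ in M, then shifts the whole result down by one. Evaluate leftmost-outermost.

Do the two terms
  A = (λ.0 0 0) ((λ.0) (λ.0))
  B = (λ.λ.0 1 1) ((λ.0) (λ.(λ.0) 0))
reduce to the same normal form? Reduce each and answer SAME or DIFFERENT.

Answer: DIFFERENT — A ⇓ λ.0, B ⇓ λ.0 (λ.0) (λ.0)

Reduction:
Term A:
  start: (λ.0 0 0) ((λ.0) (λ.0))
  [1] (λ.0) (λ.0) ((λ.0) (λ.0)) ((λ.0) (λ.0))
  [2] (λ.0) ((λ.0) (λ.0)) ((λ.0) (λ.0))
  [3] (λ.0) (λ.0) ((λ.0) (λ.0))
  [4] (λ.0) ((λ.0) (λ.0))
  [5] (λ.0) (λ.0)
  [6] λ.0

Term B:
  start: (λ.λ.0 1 1) ((λ.0) (λ.(λ.0) 0))
  [1] λ.0 ((λ.0) (λ.(λ.0) 0)) ((λ.0) (λ.(λ.0) 0))
  [2] λ.0 (λ.(λ.0) 0) ((λ.0) (λ.(λ.0) 0))
  [3] λ.0 (λ.0) ((λ.0) (λ.(λ.0) 0))
  [4] λ.0 (λ.0) (λ.(λ.0) 0)
  [5] λ.0 (λ.0) (λ.0)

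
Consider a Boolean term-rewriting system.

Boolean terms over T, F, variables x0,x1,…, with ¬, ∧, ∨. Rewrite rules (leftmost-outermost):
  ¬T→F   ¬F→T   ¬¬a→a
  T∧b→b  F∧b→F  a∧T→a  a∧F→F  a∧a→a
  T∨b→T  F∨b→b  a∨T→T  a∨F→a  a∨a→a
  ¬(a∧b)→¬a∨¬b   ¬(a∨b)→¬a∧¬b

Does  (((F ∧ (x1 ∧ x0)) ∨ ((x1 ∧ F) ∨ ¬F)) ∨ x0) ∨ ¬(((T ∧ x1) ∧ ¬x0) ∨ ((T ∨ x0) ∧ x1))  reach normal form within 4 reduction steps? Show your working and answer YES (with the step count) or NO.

  start: (((F ∧ (x1 ∧ x0)) ∨ ((x1 ∧ F) ∨ ¬F)) ∨ x0) ∨ ¬(((T ∧ x1) ∧ ¬x0) ∨ ((T ∨ x0) ∧ x1))
  [1] ((F ∨ ((x1 ∧ F) ∨ ¬F)) ∨ x0) ∨ ¬(((T ∧ x1) ∧ ¬x0) ∨ ((T ∨ x0) ∧ x1))
  [2] (((x1 ∧ F) ∨ ¬F) ∨ x0) ∨ ¬(((T ∧ x1) ∧ ¬x0) ∨ ((T ∨ x0) ∧ x1))
  [3] ((F ∨ ¬F) ∨ x0) ∨ ¬(((T ∧ x1) ∧ ¬x0) ∨ ((T ∨ x0) ∧ x1))
  [4] (¬F ∨ x0) ∨ ¬(((T ∧ x1) ∧ ¬x0) ∨ ((T ∨ x0) ∧ x1))

Answer: NO — after 4 steps the term is (¬F ∨ x0) ∨ ¬(((T ∧ x1) ∧ ¬x0) ∨ ((T ∨ x0) ∧ x1)), not yet normal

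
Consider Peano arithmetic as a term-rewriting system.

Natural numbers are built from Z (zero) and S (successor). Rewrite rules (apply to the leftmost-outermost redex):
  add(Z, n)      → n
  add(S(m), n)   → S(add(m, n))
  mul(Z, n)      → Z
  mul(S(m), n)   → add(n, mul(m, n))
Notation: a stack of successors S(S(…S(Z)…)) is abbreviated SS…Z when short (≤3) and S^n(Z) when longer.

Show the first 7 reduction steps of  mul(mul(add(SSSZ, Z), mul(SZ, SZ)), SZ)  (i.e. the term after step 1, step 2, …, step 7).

Answer: after 7 steps: S(add(Z, mul(add(add(Z, mul(Z, SZ)), mul(add(SSZ, Z), mul(SZ, SZ))), SZ)))

Derivation:
  start: mul(mul(add(SSSZ, Z), mul(SZ, SZ)), SZ)
  [1] mul(mul(S(add(SSZ, Z)), mul(SZ, SZ)), SZ)
  [2] mul(add(mul(SZ, SZ), mul(add(SSZ, Z), mul(SZ, SZ))), SZ)
  [3] mul(add(add(SZ, mul(Z, SZ)), mul(add(SSZ, Z), mul(SZ, SZ))), SZ)
  [4] mul(add(S(add(Z, mul(Z, SZ))), mul(add(SSZ, Z), mul(SZ, SZ))), SZ)
  [5] mul(S(add(add(Z, mul(Z, SZ)), mul(add(SSZ, Z), mul(SZ, SZ)))), SZ)
  [6] add(SZ, mul(add(add(Z, mul(Z, SZ)), mul(add(SSZ, Z), mul(SZ, SZ))), SZ))
  [7] S(add(Z, mul(add(add(Z, mul(Z, SZ)), mul(add(SSZ, Z), mul(SZ, SZ))), SZ)))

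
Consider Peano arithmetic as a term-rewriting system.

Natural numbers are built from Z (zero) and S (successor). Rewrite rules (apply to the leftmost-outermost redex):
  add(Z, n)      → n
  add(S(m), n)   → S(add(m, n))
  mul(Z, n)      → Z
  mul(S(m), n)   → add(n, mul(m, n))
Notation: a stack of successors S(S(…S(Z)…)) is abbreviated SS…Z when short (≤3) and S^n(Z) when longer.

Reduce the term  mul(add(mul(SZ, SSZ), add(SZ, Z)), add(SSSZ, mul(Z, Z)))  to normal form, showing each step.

  start: mul(add(mul(SZ, SSZ), add(SZ, Z)), add(SSSZ, mul(Z, Z)))
  step 1: mul(add(add(SSZ, mul(Z, SSZ)), add(SZ, Z)), add(SSSZ, mul(Z, Z)))
  step 2: mul(add(S(add(SZ, mul(Z, SSZ))), add(SZ, Z)), add(SSSZ, mul(Z, Z)))
  step 3: mul(S(add(add(SZ, mul(Z, SSZ)), add(SZ, Z))), add(SSSZ, mul(Z, Z)))
  step 4: add(add(SSSZ, mul(Z, Z)), mul(add(add(SZ, mul(Z, SSZ)), add(SZ, Z)), add(SSSZ, mul(Z, Z))))
  step 5: add(S(add(SSZ, mul(Z, Z))), mul(add(add(SZ, mul(Z, SSZ)), add(SZ, Z)), add(SSSZ, mul(Z, Z))))
  step 6: S(add(add(SSZ, mul(Z, Z)), mul(add(add(SZ, mul(Z, SSZ)), add(SZ, Z)), add(SSSZ, mul(Z, Z)))))
  step 7: S(add(S(add(SZ, mul(Z, Z))), mul(add(add(SZ, mul(Z, SSZ)), add(SZ, Z)), add(SSSZ, mul(Z, Z)))))
  step 8: S(S(add(add(SZ, mul(Z, Z)), mul(add(add(SZ, mul(Z, SSZ)), add(SZ, Z)), add(SSSZ, mul(Z, Z))))))
  step 9: S(S(add(S(add(Z, mul(Z, Z))), mul(add(add(SZ, mul(Z, SSZ)), add(SZ, Z)), add(SSSZ, mul(Z, Z))))))
  step 10: S(S(S(add(add(Z, mul(Z, Z)), mul(add(add(SZ, mul(Z, SSZ)), add(SZ, Z)), add(SSSZ, mul(Z, Z)))))))
  step 11: S(S(S(add(mul(Z, Z), mul(add(add(SZ, mul(Z, SSZ)), add(SZ, Z)), add(SSSZ, mul(Z, Z)))))))
  step 12: S(S(S(add(Z, mul(add(add(SZ, mul(Z, SSZ)), add(SZ, Z)), add(SSSZ, mul(Z, Z)))))))
  step 13: S(S(S(mul(add(add(SZ, mul(Z, SSZ)), add(SZ, Z)), add(SSSZ, mul(Z, Z))))))
  step 14: S(S(S(mul(add(S(add(Z, mul(Z, SSZ))), add(SZ, Z)), add(SSSZ, mul(Z, Z))))))
  step 15: S(S(S(mul(S(add(add(Z, mul(Z, SSZ)), add(SZ, Z))), add(SSSZ, mul(Z, Z))))))
  step 16: S(S(S(add(add(SSSZ, mul(Z, Z)), mul(add(add(Z, mul(Z, SSZ)), add(SZ, Z)), add(SSSZ, mul(Z, Z)))))))
  step 17: S(S(S(add(S(add(SSZ, mul(Z, Z))), mul(add(add(Z, mul(Z, SSZ)), add(SZ, Z)), add(SSSZ, mul(Z, Z)))))))
  step 18: S(S(S(S(add(add(SSZ, mul(Z, Z)), mul(add(add(Z, mul(Z, SSZ)), add(SZ, Z)), add(SSSZ, mul(Z, Z))))))))
  step 19: S(S(S(S(add(S(add(SZ, mul(Z, Z))), mul(add(add(Z, mul(Z, SSZ)), add(SZ, Z)), add(SSSZ, mul(Z, Z))))))))
  step 20: S(S(S(S(S(add(add(SZ, mul(Z, Z)), mul(add(add(Z, mul(Z, SSZ)), add(SZ, Z)), add(SSSZ, mul(Z, Z)))))))))
  step 21: S(S(S(S(S(add(S(add(Z, mul(Z, Z))), mul(add(add(Z, mul(Z, SSZ)), add(SZ, Z)), add(SSSZ, mul(Z, Z)))))))))
  step 22: S(S(S(S(S(S(add(add(Z, mul(Z, Z)), mul(add(add(Z, mul(Z, SSZ)), add(SZ, Z)), add(SSSZ, mul(Z, Z))))))))))
  step 23: S(S(S(S(S(S(add(mul(Z, Z), mul(add(add(Z, mul(Z, SSZ)), add(SZ, Z)), add(SSSZ, mul(Z, Z))))))))))
  step 24: S(S(S(S(S(S(add(Z, mul(add(add(Z, mul(Z, SSZ)), add(SZ, Z)), add(SSSZ, mul(Z, Z))))))))))
  step 25: S(S(S(S(S(S(mul(add(add(Z, mul(Z, SSZ)), add(SZ, Z)), add(SSSZ, mul(Z, Z)))))))))
  step 26: S(S(S(S(S(S(mul(add(mul(Z, SSZ), add(SZ, Z)), add(SSSZ, mul(Z, Z)))))))))
  step 27: S(S(S(S(S(S(mul(add(Z, add(SZ, Z)), add(SSSZ, mul(Z, Z)))))))))
  step 28: S(S(S(S(S(S(mul(add(SZ, Z), add(SSSZ, mul(Z, Z)))))))))
  step 29: S(S(S(S(S(S(mul(S(add(Z, Z)), add(SSSZ, mul(Z, Z)))))))))
  step 30: S(S(S(S(S(S(add(add(SSSZ, mul(Z, Z)), mul(add(Z, Z), add(SSSZ, mul(Z, Z))))))))))
  step 31: S(S(S(S(S(S(add(S(add(SSZ, mul(Z, Z))), mul(add(Z, Z), add(SSSZ, mul(Z, Z))))))))))
  step 32: S(S(S(S(S(S(S(add(add(SSZ, mul(Z, Z)), mul(add(Z, Z), add(SSSZ, mul(Z, Z)))))))))))
  step 33: S(S(S(S(S(S(S(add(S(add(SZ, mul(Z, Z))), mul(add(Z, Z), add(SSSZ, mul(Z, Z)))))))))))
  step 34: S(S(S(S(S(S(S(S(add(add(SZ, mul(Z, Z)), mul(add(Z, Z), add(SSSZ, mul(Z, Z))))))))))))
  step 35: S(S(S(S(S(S(S(S(add(S(add(Z, mul(Z, Z))), mul(add(Z, Z), add(SSSZ, mul(Z, Z))))))))))))
  step 36: S(S(S(S(S(S(S(S(S(add(add(Z, mul(Z, Z)), mul(add(Z, Z), add(SSSZ, mul(Z, Z)))))))))))))
  step 37: S(S(S(S(S(S(S(S(S(add(mul(Z, Z), mul(add(Z, Z), add(SSSZ, mul(Z, Z)))))))))))))
  step 38: S(S(S(S(S(S(S(S(S(add(Z, mul(add(Z, Z), add(SSSZ, mul(Z, Z)))))))))))))
  step 39: S(S(S(S(S(S(S(S(S(mul(add(Z, Z), add(SSSZ, mul(Z, Z))))))))))))
  step 40: S(S(S(S(S(S(S(S(S(mul(Z, add(SSSZ, mul(Z, Z))))))))))))
  step 41: S^9(Z)

Answer: normal form = S^9(Z)  (in 41 steps)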